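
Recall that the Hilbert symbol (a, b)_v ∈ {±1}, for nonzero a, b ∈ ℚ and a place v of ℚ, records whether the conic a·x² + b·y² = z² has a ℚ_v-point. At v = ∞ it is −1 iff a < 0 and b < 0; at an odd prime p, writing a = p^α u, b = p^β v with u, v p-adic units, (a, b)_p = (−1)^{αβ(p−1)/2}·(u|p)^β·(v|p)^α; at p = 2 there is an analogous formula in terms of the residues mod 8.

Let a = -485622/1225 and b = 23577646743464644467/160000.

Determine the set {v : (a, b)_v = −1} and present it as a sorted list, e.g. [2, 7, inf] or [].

[2, 7, 13, 19]

Mod squares: a ≡ -102, b ≡ 5187. Check v ∈ {∞, 2, 3, 5, 7, 13, 17, 19, 23}.
v=19: a=19^0·(≡2), b=19^1·(≡16) mod 19; (2|19)=-1, (16|19)=+1; (−1)^{0·1·9}·(-1)^1·(+1)^0 = -1.
v=7: a=7^-2·(≡6), b=7^5·(≡3) mod 7; (6|7)=-1, (3|7)=-1; (−1)^{-2·5·3}·(-1)^5·(-1)^-2 = -1.
v=5: a=5^-2·(≡2), b=5^-4·(≡2) mod 5; (2|5)=-1, (2|5)=-1; (−1)^{-2·-4·2}·(-1)^-4·(-1)^-2 = +1.
v=2: v_2(a)=1, v_2(b)=-8; units ≡ 5, 3 (mod 8); ε·ε+αω+βω = 0·1+1·1+-8·1 ≡ 1  ⇒  (a,b)_2 = -1.
v=17: a=17^1·(≡11), b=17^4·(≡15) mod 17; (11|17)=-1, (15|17)=+1; (−1)^{1·4·8}·(-1)^4·(+1)^1 = +1.
v=23: a=23^2·(≡8), b=23^4·(≡13) mod 23; (8|23)=+1, (13|23)=+1; (−1)^{2·4·11}·(+1)^4·(+1)^2 = +1.
v=∞: -102 < 0 and 5187 > 0  ⇒  (a,b)_∞ = +1.
v=13: a=13^0·(≡2), b=13^1·(≡1) mod 13; (2|13)=-1, (1|13)=+1; (−1)^{0·1·6}·(-1)^1·(+1)^0 = -1.
v=3: a=3^3·(≡2), b=3^5·(≡1) mod 3; (2|3)=-1, (1|3)=+1; (−1)^{3·5·1}·(-1)^5·(+1)^3 = +1.
Ram(-102, 5187) = {2, 7, 13, 19}; no ℚ_2-point on the conic.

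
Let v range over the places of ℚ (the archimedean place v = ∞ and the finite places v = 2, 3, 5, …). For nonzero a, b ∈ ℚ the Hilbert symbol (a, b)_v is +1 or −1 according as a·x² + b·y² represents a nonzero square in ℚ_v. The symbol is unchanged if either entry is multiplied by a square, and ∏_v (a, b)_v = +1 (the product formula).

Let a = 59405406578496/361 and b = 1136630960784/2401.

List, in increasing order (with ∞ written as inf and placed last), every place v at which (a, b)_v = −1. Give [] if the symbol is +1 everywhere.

[3, 31]

Mod squares: a ≡ 341, b ≡ 561. Check v ∈ {∞, 2, 3, 7, 11, 17, 19, 31}.
v=7: a=7^0·(≡5), b=7^-4·(≡4) mod 7; (5|7)=-1, (4|7)=+1; (−1)^{0·-4·3}·(-1)^-4·(+1)^0 = +1.
v=∞: 341 > 0 and 561 > 0  ⇒  (a,b)_∞ = +1.
v=11: a=11^3·(≡3), b=11^5·(≡2) mod 11; (3|11)=+1, (2|11)=-1; (−1)^{3·5·5}·(+1)^5·(-1)^3 = +1.
v=31: a=31^3·(≡24), b=31^2·(≡12) mod 31; (24|31)=-1, (12|31)=-1; (−1)^{3·2·15}·(-1)^2·(-1)^3 = -1.
v=17: a=17^2·(≡4), b=17^1·(≡13) mod 17; (4|17)=+1, (13|17)=+1; (−1)^{2·1·8}·(+1)^1·(+1)^2 = +1.
v=3: a=3^4·(≡2), b=3^3·(≡1) mod 3; (2|3)=-1, (1|3)=+1; (−1)^{4·3·1}·(-1)^3·(+1)^4 = -1.
v=19: a=19^-2·(≡12), b=19^0·(≡15) mod 19; (12|19)=-1, (15|19)=-1; (−1)^{-2·0·9}·(-1)^0·(-1)^-2 = +1.
v=2: v_2(a)=6, v_2(b)=4; units ≡ 5, 1 (mod 8); ε·ε+αω+βω = 0·0+6·0+4·1 ≡ 0  ⇒  (a,b)_2 = +1.
|Ram(341, 561)| = 2, even; anisotropic at {3, 31}.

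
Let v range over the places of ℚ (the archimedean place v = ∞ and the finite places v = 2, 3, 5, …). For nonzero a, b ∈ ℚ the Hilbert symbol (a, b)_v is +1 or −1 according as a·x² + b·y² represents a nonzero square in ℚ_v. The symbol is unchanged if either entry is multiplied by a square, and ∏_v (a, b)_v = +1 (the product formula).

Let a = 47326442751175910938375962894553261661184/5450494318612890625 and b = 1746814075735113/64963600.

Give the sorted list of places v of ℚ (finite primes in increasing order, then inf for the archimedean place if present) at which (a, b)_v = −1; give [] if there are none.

[3, 7, 17, 19]

(a, b) ≡ (309111, 2163777) mod (ℚ^×)²; places V = {2, 3, 5, 7, 11, 13, 17, 19, 23, 29, 31, 41, ∞}.
(a,b)_29: α=3, u≡5; β=1, v≡9 (mod 29); (5|29)=+1, (9|29)=+1; sign (−1)^0·+1^1·+1^3 = +1.
(a,b)_3: α=11, u≡2; β=5, v≡2 (mod 3); (2|3)=-1, (2|3)=-1; sign (−1)^1·-1^5·-1^11 = -1.
(a,b)_11: α=7, u≡8; β=3, v≡1 (mod 11); (8|11)=-1, (1|11)=+1; sign (−1)^1·-1^3·+1^7 = +1.
(a,b)_2: α=10, β=-4; u≡7, v≡1 (mod 8); ε(u)ε(v)=1·0, αω(v)=10·0, βω(u)=-4·0; sum ≡ 0  ⇒  +1.
(a,b)_41: α=4, u≡35; β=2, v≡16 (mod 41); (35|41)=-1, (16|41)=+1; sign (−1)^0·-1^2·+1^4 = +1.
(a,b)_31: α=-4, u≡10; β=-2, v≡4 (mod 31); (10|31)=+1, (4|31)=+1; sign (−1)^0·+1^-2·+1^-4 = +1.
(a,b)_5: α=-8, u≡1; β=-2, v≡2 (mod 5); (1|5)=+1, (2|5)=-1; sign (−1)^0·+1^-2·-1^-8 = +1.
(a,b)_13: α=-4, u≡3; β=-2, v≡7 (mod 13); (3|13)=+1, (7|13)=-1; sign (−1)^0·+1^-2·-1^-4 = +1.
(a,b)_23: α=-2, u≡17; β=0, v≡2 (mod 23); (17|23)=-1, (2|23)=+1; sign (−1)^0·-1^0·+1^-2 = +1.
(a,b)_∞: sgn(309111)=+, sgn(2163777)=+, so +1.
(a,b)_19: α=3, u≡9; β=1, v≡7 (mod 19); (9|19)=+1, (7|19)=+1; sign (−1)^1·+1^1·+1^3 = -1.
(a,b)_17: α=3, u≡10; β=1, v≡1 (mod 17); (10|17)=-1, (1|17)=+1; sign (−1)^0·-1^1·+1^3 = -1.
(a,b)_7: α=8, u≡5; β=3, v≡6 (mod 7); (5|7)=-1, (6|7)=-1; sign (−1)^0·-1^3·-1^8 = -1.
Ram(309111, 2163777) = {3, 7, 17, 19}; no ℚ_3-point on the conic.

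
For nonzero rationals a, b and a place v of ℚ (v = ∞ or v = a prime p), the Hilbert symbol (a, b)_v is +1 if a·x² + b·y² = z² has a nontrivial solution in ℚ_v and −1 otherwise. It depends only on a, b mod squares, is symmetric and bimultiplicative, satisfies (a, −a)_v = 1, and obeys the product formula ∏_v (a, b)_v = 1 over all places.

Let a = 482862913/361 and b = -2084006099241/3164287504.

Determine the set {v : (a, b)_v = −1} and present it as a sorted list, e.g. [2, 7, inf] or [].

Mod squares: a ≡ 2857177, b ≡ -27401. Check v ∈ {∞, 2, 3, 7, 11, 13, 17, 19, 31, 37, 41, 47, 53}.
v=41: a=41^0·(≡4), b=41^-2·(≡29) mod 41; (4|41)=+1, (29|41)=-1; (−1)^{0·-2·20}·(+1)^-2·(-1)^0 = +1.
v=∞: 2857177 > 0 and -27401 < 0  ⇒  (a,b)_∞ = +1.
v=53: a=53^1·(≡45), b=53^1·(≡25) mod 53; (45|53)=-1, (25|53)=+1; (−1)^{1·1·26}·(-1)^1·(+1)^1 = -1.
v=3: a=3^0·(≡1), b=3^6·(≡1) mod 3; (1|3)=+1, (1|3)=+1; (−1)^{0·6·1}·(+1)^6·(+1)^0 = +1.
v=37: a=37^1·(≡20), b=37^0·(≡34) mod 37; (20|37)=-1, (34|37)=+1; (−1)^{1·0·18}·(-1)^0·(+1)^1 = +1.
v=7: a=7^0·(≡2), b=7^-6·(≡2) mod 7; (2|7)=+1, (2|7)=+1; (−1)^{0·-6·3}·(+1)^-6·(+1)^0 = +1.
v=13: a=13^2·(≡5), b=13^0·(≡12) mod 13; (5|13)=-1, (12|13)=+1; (−1)^{2·0·6}·(-1)^0·(+1)^2 = +1.
v=17: a=17^0·(≡16), b=17^2·(≡10) mod 17; (16|17)=+1, (10|17)=-1; (−1)^{0·2·8}·(+1)^2·(-1)^0 = +1.
v=31: a=31^1·(≡9), b=31^0·(≡17) mod 31; (9|31)=+1, (17|31)=-1; (−1)^{1·0·15}·(+1)^0·(-1)^1 = -1.
v=19: a=19^-2·(≡10), b=19^2·(≡1) mod 19; (10|19)=-1, (1|19)=+1; (−1)^{-2·2·9}·(-1)^2·(+1)^-2 = +1.
v=11: a=11^0·(≡3), b=11^1·(≡6) mod 11; (3|11)=+1, (6|11)=-1; (−1)^{0·1·5}·(+1)^1·(-1)^0 = +1.
v=47: a=47^1·(≡41), b=47^1·(≡17) mod 47; (41|47)=-1, (17|47)=+1; (−1)^{1·1·23}·(-1)^1·(+1)^1 = +1.
v=2: v_2(a)=0, v_2(b)=-4; units ≡ 1, 7 (mod 8); ε·ε+αω+βω = 0·1+0·0+-4·0 ≡ 0  ⇒  (a,b)_2 = +1.
(2857177, -27401 / ℚ) ramifies at {31, 53}: a division algebra.

[31, 53]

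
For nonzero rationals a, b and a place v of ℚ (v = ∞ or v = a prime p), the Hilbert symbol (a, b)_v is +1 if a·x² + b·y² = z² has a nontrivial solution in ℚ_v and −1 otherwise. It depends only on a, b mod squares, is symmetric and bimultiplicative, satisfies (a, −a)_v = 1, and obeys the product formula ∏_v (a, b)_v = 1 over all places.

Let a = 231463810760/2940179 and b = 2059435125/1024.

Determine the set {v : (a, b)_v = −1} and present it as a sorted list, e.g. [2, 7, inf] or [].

Mod squares: a ≡ 24310, b ≡ 5. Check v ∈ {∞, 2, 3, 5, 7, 11, 13, 17, 41, 43, 47}.
v=2: v_2(a)=3, v_2(b)=-10; units ≡ 3, 5 (mod 8); ε·ε+αω+βω = 1·0+3·1+-10·1 ≡ 1  ⇒  (a,b)_2 = -1.
v=47: a=47^-2·(≡19), b=47^0·(≡30) mod 47; (19|47)=-1, (30|47)=-1; (−1)^{-2·0·23}·(-1)^0·(-1)^-2 = +1.
v=11: a=11^-3·(≡8), b=11^2·(≡1) mod 11; (8|11)=-1, (1|11)=+1; (−1)^{-3·2·5}·(-1)^2·(+1)^-3 = +1.
v=∞: 24310 > 0 and 5 > 0  ⇒  (a,b)_∞ = +1.
v=7: a=7^2·(≡3), b=7^0·(≡3) mod 7; (3|7)=-1, (3|7)=-1; (−1)^{2·0·3}·(-1)^0·(-1)^2 = +1.
v=5: a=5^1·(≡3), b=5^3·(≡4) mod 5; (3|5)=-1, (4|5)=+1; (−1)^{1·3·2}·(-1)^3·(+1)^1 = -1.
v=17: a=17^3·(≡1), b=17^0·(≡7) mod 17; (1|17)=+1, (7|17)=-1; (−1)^{3·0·8}·(+1)^0·(-1)^3 = -1.
v=3: a=3^0·(≡1), b=3^4·(≡2) mod 3; (1|3)=+1, (2|3)=-1; (−1)^{0·4·1}·(+1)^4·(-1)^0 = +1.
v=41: a=41^0·(≡22), b=41^2·(≡37) mod 41; (22|41)=-1, (37|41)=+1; (−1)^{0·2·20}·(-1)^2·(+1)^0 = +1.
v=13: a=13^1·(≡6), b=13^0·(≡2) mod 13; (6|13)=-1, (2|13)=-1; (−1)^{1·0·6}·(-1)^0·(-1)^1 = -1.
v=43: a=43^2·(≡24), b=43^0·(≡37) mod 43; (24|43)=+1, (37|43)=-1; (−1)^{2·0·21}·(+1)^0·(-1)^2 = +1.
(24310, 5 / ℚ) ramifies at {2, 5, 13, 17}: a division algebra.

[2, 5, 13, 17]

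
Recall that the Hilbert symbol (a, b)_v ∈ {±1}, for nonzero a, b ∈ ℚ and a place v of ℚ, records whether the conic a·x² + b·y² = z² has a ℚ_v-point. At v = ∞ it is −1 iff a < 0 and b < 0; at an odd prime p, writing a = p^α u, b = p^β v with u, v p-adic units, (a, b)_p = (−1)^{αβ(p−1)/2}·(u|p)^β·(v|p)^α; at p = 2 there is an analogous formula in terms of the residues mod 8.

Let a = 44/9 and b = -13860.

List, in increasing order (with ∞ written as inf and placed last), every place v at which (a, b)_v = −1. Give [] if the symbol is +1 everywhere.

[2, 11]

Mod squares: a ≡ 11, b ≡ -385. Check v ∈ {∞, 2, 3, 5, 7, 11}.
v=3: a=3^-2·(≡2), b=3^2·(≡2) mod 3; (2|3)=-1, (2|3)=-1; (−1)^{-2·2·1}·(-1)^2·(-1)^-2 = +1.
v=2: v_2(a)=2, v_2(b)=2; units ≡ 3, 7 (mod 8); ε·ε+αω+βω = 1·1+2·0+2·1 ≡ 1  ⇒  (a,b)_2 = -1.
v=11: a=11^1·(≡9), b=11^1·(≡5) mod 11; (9|11)=+1, (5|11)=+1; (−1)^{1·1·5}·(+1)^1·(+1)^1 = -1.
v=5: a=5^0·(≡1), b=5^1·(≡3) mod 5; (1|5)=+1, (3|5)=-1; (−1)^{0·1·2}·(+1)^1·(-1)^0 = +1.
v=∞: 11 > 0 and -385 < 0  ⇒  (a,b)_∞ = +1.
v=7: a=7^0·(≡1), b=7^1·(≡1) mod 7; (1|7)=+1, (1|7)=+1; (−1)^{0·1·3}·(+1)^1·(+1)^0 = +1.
Ram(11, -385) = {2, 11}; no ℚ_2-point on the conic.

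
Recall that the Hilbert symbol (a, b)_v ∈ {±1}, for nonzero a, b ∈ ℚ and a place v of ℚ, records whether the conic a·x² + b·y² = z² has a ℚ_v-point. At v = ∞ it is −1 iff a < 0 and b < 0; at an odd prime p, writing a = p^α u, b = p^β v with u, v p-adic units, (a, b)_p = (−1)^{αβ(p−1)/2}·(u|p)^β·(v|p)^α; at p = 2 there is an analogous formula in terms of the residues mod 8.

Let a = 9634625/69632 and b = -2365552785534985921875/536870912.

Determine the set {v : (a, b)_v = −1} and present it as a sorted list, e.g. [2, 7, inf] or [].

[5, 7, 17, 19]

(a, b) ≡ (1105, -176358) mod (ℚ^×)²; places V = {2, 3, 5, 7, 11, 13, 17, 19, ∞}.
(a,b)_3: α=0, u≡1; β=1, v≡2 (mod 3); (1|3)=+1, (2|3)=-1; sign (−1)^0·+1^1·-1^0 = +1.
(a,b)_5: α=3, u≡1; β=6, v≡3 (mod 5); (1|5)=+1, (3|5)=-1; sign (−1)^0·+1^6·-1^3 = -1.
(a,b)_7: α=2, u≡3; β=5, v≡6 (mod 7); (3|7)=-1, (6|7)=-1; sign (−1)^0·-1^5·-1^2 = -1.
(a,b)_19: α=0, u≡3; β=1, v≡6 (mod 19); (3|19)=-1, (6|19)=+1; sign (−1)^0·-1^1·+1^0 = -1.
(a,b)_17: α=-1, u≡6; β=3, v≡2 (mod 17); (6|17)=-1, (2|17)=+1; sign (−1)^0·-1^3·+1^-1 = -1.
(a,b)_∞: sgn(1105)=+, sgn(-176358)=−, so +1.
(a,b)_13: α=1, u≡2; β=3, v≡5 (mod 13); (2|13)=-1, (5|13)=-1; sign (−1)^0·-1^3·-1^1 = +1.
(a,b)_2: α=-12, β=-29; u≡1, v≡5 (mod 8); ε(u)ε(v)=0·0, αω(v)=-12·1, βω(u)=-29·0; sum ≡ 0  ⇒  +1.
(a,b)_11: α=2, u≡9; β=4, v≡9 (mod 11); (9|11)=+1, (9|11)=+1; sign (−1)^0·+1^4·+1^2 = +1.
Ram(1105, -176358) = {5, 7, 17, 19}; no ℚ_5-point on the conic.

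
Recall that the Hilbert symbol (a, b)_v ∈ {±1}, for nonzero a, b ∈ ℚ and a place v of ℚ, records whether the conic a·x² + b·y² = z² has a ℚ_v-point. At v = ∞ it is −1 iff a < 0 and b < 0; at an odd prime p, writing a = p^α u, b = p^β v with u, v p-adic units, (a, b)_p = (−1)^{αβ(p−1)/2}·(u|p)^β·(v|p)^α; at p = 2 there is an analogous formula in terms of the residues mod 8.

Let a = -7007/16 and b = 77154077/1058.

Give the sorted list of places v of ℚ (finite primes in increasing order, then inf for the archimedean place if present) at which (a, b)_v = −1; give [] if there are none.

(a, b) ≡ (-143, 154) mod (ℚ^×)²; places V = {2, 7, 11, 13, 23, ∞}.
(a,b)_∞: sgn(-143)=−, sgn(154)=+, so +1.
(a,b)_11: α=1, u≡9; β=3, v≡4 (mod 11); (9|11)=+1, (4|11)=+1; sign (−1)^1·+1^3·+1^1 = -1.
(a,b)_23: α=0, u≡12; β=-2, v≡1 (mod 23); (12|23)=+1, (1|23)=+1; sign (−1)^0·+1^-2·+1^0 = +1.
(a,b)_2: α=-4, β=-1; u≡1, v≡5 (mod 8); ε(u)ε(v)=0·0, αω(v)=-4·1, βω(u)=-1·0; sum ≡ 0  ⇒  +1.
(a,b)_7: α=2, u≡2; β=3, v≡1 (mod 7); (2|7)=+1, (1|7)=+1; sign (−1)^0·+1^3·+1^2 = +1.
(a,b)_13: α=1, u≡11; β=2, v≡5 (mod 13); (11|13)=-1, (5|13)=-1; sign (−1)^0·-1^2·-1^1 = -1.
(-143, 154 / ℚ) ramifies at {11, 13}: a division algebra.

[11, 13]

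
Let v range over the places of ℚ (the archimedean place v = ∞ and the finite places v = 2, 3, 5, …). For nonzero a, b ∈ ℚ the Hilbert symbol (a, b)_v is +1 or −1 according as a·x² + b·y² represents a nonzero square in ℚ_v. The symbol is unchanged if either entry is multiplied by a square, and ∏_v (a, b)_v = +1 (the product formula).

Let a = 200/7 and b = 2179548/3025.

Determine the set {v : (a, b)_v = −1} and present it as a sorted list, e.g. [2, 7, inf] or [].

[2, 7]

Mod squares: a ≡ 14, b ≡ 7. Check v ∈ {∞, 2, 3, 5, 7, 11, 31}.
v=3: a=3^0·(≡2), b=3^4·(≡1) mod 3; (2|3)=-1, (1|3)=+1; (−1)^{0·4·1}·(-1)^4·(+1)^0 = +1.
v=∞: 14 > 0 and 7 > 0  ⇒  (a,b)_∞ = +1.
v=5: a=5^2·(≡4), b=5^-2·(≡3) mod 5; (4|5)=+1, (3|5)=-1; (−1)^{2·-2·2}·(+1)^-2·(-1)^2 = +1.
v=7: a=7^-1·(≡4), b=7^1·(≡4) mod 7; (4|7)=+1, (4|7)=+1; (−1)^{-1·1·3}·(+1)^1·(+1)^-1 = -1.
v=2: v_2(a)=3, v_2(b)=2; units ≡ 7, 7 (mod 8); ε·ε+αω+βω = 1·1+3·0+2·0 ≡ 1  ⇒  (a,b)_2 = -1.
v=11: a=11^0·(≡5), b=11^-2·(≡10) mod 11; (5|11)=+1, (10|11)=-1; (−1)^{0·-2·5}·(+1)^-2·(-1)^0 = +1.
v=31: a=31^0·(≡2), b=31^2·(≡2) mod 31; (2|31)=+1, (2|31)=+1; (−1)^{0·2·15}·(+1)^2·(+1)^0 = +1.
(14, 7 / ℚ) ramifies at {2, 7}: a division algebra.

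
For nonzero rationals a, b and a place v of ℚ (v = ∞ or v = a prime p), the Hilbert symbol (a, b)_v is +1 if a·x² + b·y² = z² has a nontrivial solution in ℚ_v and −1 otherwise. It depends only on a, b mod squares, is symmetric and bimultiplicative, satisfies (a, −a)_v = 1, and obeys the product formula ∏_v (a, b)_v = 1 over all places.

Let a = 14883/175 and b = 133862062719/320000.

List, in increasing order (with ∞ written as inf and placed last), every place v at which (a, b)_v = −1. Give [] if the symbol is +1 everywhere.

Mod squares: a ≡ 861, b ≡ 222. Check v ∈ {∞, 2, 3, 5, 7, 11, 37, 41}.
v=7: a=7^-1·(≡2), b=7^2·(≡5) mod 7; (2|7)=+1, (5|7)=-1; (−1)^{-1·2·3}·(+1)^2·(-1)^-1 = -1.
v=11: a=11^2·(≡9), b=11^4·(≡10) mod 11; (9|11)=+1, (10|11)=-1; (−1)^{2·4·5}·(+1)^4·(-1)^2 = +1.
v=∞: 861 > 0 and 222 > 0  ⇒  (a,b)_∞ = +1.
v=3: a=3^1·(≡2), b=3^1·(≡2) mod 3; (2|3)=-1, (2|3)=-1; (−1)^{1·1·1}·(-1)^1·(-1)^1 = -1.
v=41: a=41^1·(≡33), b=41^2·(≡3) mod 41; (33|41)=+1, (3|41)=-1; (−1)^{1·2·20}·(+1)^2·(-1)^1 = -1.
v=37: a=37^0·(≡25), b=37^1·(≡32) mod 37; (25|37)=+1, (32|37)=-1; (−1)^{0·1·18}·(+1)^1·(-1)^0 = +1.
v=2: v_2(a)=0, v_2(b)=-9; units ≡ 5, 7 (mod 8); ε·ε+αω+βω = 0·1+0·0+-9·1 ≡ 1  ⇒  (a,b)_2 = -1.
v=5: a=5^-2·(≡4), b=5^-4·(≡2) mod 5; (4|5)=+1, (2|5)=-1; (−1)^{-2·-4·2}·(+1)^-4·(-1)^-2 = +1.
|Ram(861, 222)| = 4, even; anisotropic at {2, 3, 7, 41}.

[2, 3, 7, 41]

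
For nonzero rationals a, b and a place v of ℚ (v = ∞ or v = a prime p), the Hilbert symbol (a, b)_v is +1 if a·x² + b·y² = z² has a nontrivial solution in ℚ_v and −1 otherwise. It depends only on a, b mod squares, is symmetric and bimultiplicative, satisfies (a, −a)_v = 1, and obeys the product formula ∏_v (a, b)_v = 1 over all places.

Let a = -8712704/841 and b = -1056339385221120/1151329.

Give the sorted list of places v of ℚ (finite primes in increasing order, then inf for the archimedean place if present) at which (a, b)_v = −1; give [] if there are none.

(a, b) ≡ (-34034, -223092870) mod (ℚ^×)²; places V = {2, 3, 5, 7, 11, 13, 17, 19, 23, 29, 37, ∞}.
(a,b)_2: α=9, β=15; u≡7, v≡5 (mod 8); ε(u)ε(v)=1·0, αω(v)=9·1, βω(u)=15·0; sum ≡ 1  ⇒  -1.
(a,b)_5: α=0, u≡1; β=1, v≡4 (mod 5); (1|5)=+1, (4|5)=+1; sign (−1)^0·+1^1·+1^0 = +1.
(a,b)_3: α=0, u≡1; β=1, v≡1 (mod 3); (1|3)=+1, (1|3)=+1; sign (−1)^0·+1^1·+1^0 = +1.
(a,b)_11: α=1, u≡7; β=1, v≡4 (mod 11); (7|11)=-1, (4|11)=+1; sign (−1)^1·-1^1·+1^1 = +1.
(a,b)_37: α=0, u≡24; β=-2, v≡16 (mod 37); (24|37)=-1, (16|37)=+1; sign (−1)^0·-1^-2·+1^0 = +1.
(a,b)_19: α=0, u≡10; β=1, v≡4 (mod 19); (10|19)=-1, (4|19)=+1; sign (−1)^0·-1^1·+1^0 = -1.
(a,b)_29: α=-2, u≡27; β=-2, v≡2 (mod 29); (27|29)=-1, (2|29)=-1; sign (−1)^0·-1^-2·-1^-2 = +1.
(a,b)_17: α=1, u≡9; β=3, v≡11 (mod 17); (9|17)=+1, (11|17)=-1; sign (−1)^0·+1^3·-1^1 = -1.
(a,b)_7: α=1, u≡5; β=1, v≡4 (mod 7); (5|7)=-1, (4|7)=+1; sign (−1)^1·-1^1·+1^1 = +1.
(a,b)_13: α=1, u≡8; β=1, v≡8 (mod 13); (8|13)=-1, (8|13)=-1; sign (−1)^0·-1^1·-1^1 = +1.
(a,b)_23: α=0, u≡12; β=1, v≡13 (mod 23); (12|23)=+1, (13|23)=+1; sign (−1)^0·+1^1·+1^0 = +1.
(a,b)_∞: sgn(-34034)=−, sgn(-223092870)=−, so -1.
(-34034, -223092870 / ℚ) ramifies at {2, 17, 19, ∞}: a division algebra.

[2, 17, 19, inf]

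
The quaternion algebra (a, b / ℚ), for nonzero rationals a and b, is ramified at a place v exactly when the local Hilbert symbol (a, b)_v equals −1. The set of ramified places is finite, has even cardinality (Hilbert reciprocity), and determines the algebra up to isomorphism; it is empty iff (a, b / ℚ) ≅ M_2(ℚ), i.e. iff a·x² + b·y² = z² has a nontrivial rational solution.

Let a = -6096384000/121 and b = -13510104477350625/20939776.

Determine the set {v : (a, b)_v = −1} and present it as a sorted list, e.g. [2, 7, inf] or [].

[3, inf]

(a, b) ≡ (-15, -1) mod (ℚ^×)²; places V = {2, 3, 5, 7, 11, 13, 19, 53, ∞}.
(a,b)_11: α=-2, u≡8; β=-2, v≡8 (mod 11); (8|11)=-1, (8|11)=-1; sign (−1)^0·-1^-2·-1^-2 = +1.
(a,b)_7: α=2, u≡6; β=0, v≡6 (mod 7); (6|7)=-1, (6|7)=-1; sign (−1)^0·-1^0·-1^2 = +1.
(a,b)_5: α=3, u≡3; β=4, v≡4 (mod 5); (3|5)=-1, (4|5)=+1; sign (−1)^0·-1^4·+1^3 = +1.
(a,b)_3: α=5, u≡1; β=10, v≡2 (mod 3); (1|3)=+1, (2|3)=-1; sign (−1)^0·+1^10·-1^5 = -1.
(a,b)_19: α=0, u≡6; β=4, v≡2 (mod 19); (6|19)=+1, (2|19)=-1; sign (−1)^0·+1^4·-1^0 = +1.
(a,b)_13: α=0, u≡2; β=-2, v≡12 (mod 13); (2|13)=-1, (12|13)=+1; sign (−1)^0·-1^-2·+1^0 = +1.
(a,b)_53: α=0, u≡24; β=2, v≡29 (mod 53); (24|53)=+1, (29|53)=+1; sign (−1)^0·+1^2·+1^0 = +1.
(a,b)_2: α=12, β=-10; u≡1, v≡7 (mod 8); ε(u)ε(v)=0·1, αω(v)=12·0, βω(u)=-10·0; sum ≡ 0  ⇒  +1.
(a,b)_∞: sgn(-15)=−, sgn(-1)=−, so -1.
(-15, -1 / ℚ) ramifies at {3, ∞}: a division algebra.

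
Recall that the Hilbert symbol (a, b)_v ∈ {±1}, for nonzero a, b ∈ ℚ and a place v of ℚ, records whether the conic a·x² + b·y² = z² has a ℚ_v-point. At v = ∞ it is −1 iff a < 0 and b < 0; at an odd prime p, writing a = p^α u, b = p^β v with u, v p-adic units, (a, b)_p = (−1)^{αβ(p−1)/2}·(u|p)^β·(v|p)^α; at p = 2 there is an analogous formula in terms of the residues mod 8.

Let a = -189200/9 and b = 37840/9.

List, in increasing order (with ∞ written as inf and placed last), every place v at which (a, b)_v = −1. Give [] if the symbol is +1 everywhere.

[5, 43]

(a, b) ≡ (-473, 2365) mod (ℚ^×)²; places V = {2, 3, 5, 11, 43, ∞}.
(a,b)_11: α=1, u≡9; β=1, v≡7 (mod 11); (9|11)=+1, (7|11)=-1; sign (−1)^1·+1^1·-1^1 = +1.
(a,b)_5: α=2, u≡3; β=1, v≡2 (mod 5); (3|5)=-1, (2|5)=-1; sign (−1)^0·-1^1·-1^2 = -1.
(a,b)_2: α=4, β=4; u≡7, v≡5 (mod 8); ε(u)ε(v)=1·0, αω(v)=4·1, βω(u)=4·0; sum ≡ 0  ⇒  +1.
(a,b)_3: α=-2, u≡1; β=-2, v≡1 (mod 3); (1|3)=+1, (1|3)=+1; sign (−1)^0·+1^-2·+1^-2 = +1.
(a,b)_43: α=1, u≡8; β=1, v≡7 (mod 43); (8|43)=-1, (7|43)=-1; sign (−1)^1·-1^1·-1^1 = -1.
(a,b)_∞: sgn(-473)=−, sgn(2365)=+, so +1.
(-473, 2365 / ℚ) ramifies at {5, 43}: a division algebra.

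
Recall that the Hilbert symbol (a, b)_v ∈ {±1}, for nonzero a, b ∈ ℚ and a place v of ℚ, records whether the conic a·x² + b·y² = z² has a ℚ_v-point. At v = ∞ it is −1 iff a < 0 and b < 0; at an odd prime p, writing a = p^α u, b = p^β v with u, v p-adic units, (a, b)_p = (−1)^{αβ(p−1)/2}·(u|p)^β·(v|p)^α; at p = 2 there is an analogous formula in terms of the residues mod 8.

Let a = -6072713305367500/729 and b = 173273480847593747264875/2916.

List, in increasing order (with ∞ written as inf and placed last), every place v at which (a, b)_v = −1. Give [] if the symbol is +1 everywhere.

(a, b) ≡ (-43, 51100555) mod (ℚ^×)²; places V = {2, 3, 5, 7, 11, 17, 31, 41, 43, ∞}.
(a,b)_43: α=1, u≡37; β=1, v≡26 (mod 43); (37|43)=-1, (26|43)=-1; sign (−1)^1·-1^1·-1^1 = -1.
(a,b)_7: α=0, u≡6; β=4, v≡2 (mod 7); (6|7)=-1, (2|7)=+1; sign (−1)^0·-1^4·+1^0 = +1.
(a,b)_3: α=-6, u≡2; β=-6, v≡1 (mod 3); (2|3)=-1, (1|3)=+1; sign (−1)^0·-1^-6·+1^-6 = +1.
(a,b)_∞: sgn(-43)=−, sgn(51100555)=+, so +1.
(a,b)_2: α=2, β=-2; u≡5, v≡3 (mod 8); ε(u)ε(v)=0·1, αω(v)=2·1, βω(u)=-2·1; sum ≡ 0  ⇒  +1.
(a,b)_17: α=2, u≡8; β=3, v≡4 (mod 17); (8|17)=+1, (4|17)=+1; sign (−1)^0·+1^3·+1^2 = +1.
(a,b)_41: α=2, u≡16; β=3, v≡33 (mod 41); (16|41)=+1, (33|41)=+1; sign (−1)^0·+1^3·+1^2 = +1.
(a,b)_11: α=2, u≡9; β=3, v≡6 (mod 11); (9|11)=+1, (6|11)=-1; sign (−1)^0·+1^3·-1^2 = +1.
(a,b)_5: α=4, u≡3; β=3, v≡4 (mod 5); (3|5)=-1, (4|5)=+1; sign (−1)^0·-1^3·+1^4 = -1.
(a,b)_31: α=2, u≡19; β=3, v≡21 (mod 31); (19|31)=+1, (21|31)=-1; sign (−1)^0·+1^3·-1^2 = +1.
|Ram(-43, 51100555)| = 2, even; anisotropic at {5, 43}.

[5, 43]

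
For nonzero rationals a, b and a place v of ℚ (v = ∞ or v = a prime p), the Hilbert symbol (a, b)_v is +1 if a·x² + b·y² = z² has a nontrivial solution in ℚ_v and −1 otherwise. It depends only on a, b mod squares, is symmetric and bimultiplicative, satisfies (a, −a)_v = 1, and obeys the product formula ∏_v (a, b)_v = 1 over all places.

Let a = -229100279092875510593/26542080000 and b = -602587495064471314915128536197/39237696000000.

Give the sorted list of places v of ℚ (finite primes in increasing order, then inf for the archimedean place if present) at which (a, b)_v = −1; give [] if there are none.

(a, b) ≡ (-58786, -133) mod (ℚ^×)²; places V = {2, 3, 5, 7, 13, 17, 19, 23, 29, 31, 41, ∞}.
(a,b)_29: α=0, u≡14; β=-2, v≡27 (mod 29); (14|29)=-1, (27|29)=-1; sign (−1)^0·-1^-2·-1^0 = +1.
(a,b)_31: α=2, u≡27; β=4, v≡12 (mod 31); (27|31)=-1, (12|31)=-1; sign (−1)^0·-1^4·-1^2 = +1.
(a,b)_41: α=0, u≡10; β=2, v≡36 (mod 41); (10|41)=+1, (36|41)=+1; sign (−1)^0·+1^2·+1^0 = +1.
(a,b)_∞: sgn(-58786)=−, sgn(-133)=−, so -1.
(a,b)_13: α=1, u≡6; β=2, v≡1 (mod 13); (6|13)=-1, (1|13)=+1; sign (−1)^0·-1^2·+1^1 = +1.
(a,b)_5: α=-4, u≡4; β=-6, v≡2 (mod 5); (4|5)=+1, (2|5)=-1; sign (−1)^0·+1^-6·-1^-4 = +1.
(a,b)_17: α=1, u≡12; β=2, v≡7 (mod 17); (12|17)=-1, (7|17)=-1; sign (−1)^0·-1^2·-1^1 = -1.
(a,b)_3: α=-4, u≡2; β=-6, v≡2 (mod 3); (2|3)=-1, (2|3)=-1; sign (−1)^0·-1^-6·-1^-4 = +1.
(a,b)_19: α=5, u≡2; β=7, v≡15 (mod 19); (2|19)=-1, (15|19)=-1; sign (−1)^1·-1^7·-1^5 = -1.
(a,b)_2: α=-19, β=-12; u≡7, v≡3 (mod 8); ε(u)ε(v)=1·1, αω(v)=-19·1, βω(u)=-12·0; sum ≡ 0  ⇒  +1.
(a,b)_7: α=7, u≡1; β=5, v≡1 (mod 7); (1|7)=+1, (1|7)=+1; sign (−1)^1·+1^5·+1^7 = -1.
(a,b)_23: α=2, u≡13; β=2, v≡17 (mod 23); (13|23)=+1, (17|23)=-1; sign (−1)^0·+1^2·-1^2 = +1.
Ram(-58786, -133) = {7, 17, 19, ∞}; no ℚ_7-point on the conic.

[7, 17, 19, inf]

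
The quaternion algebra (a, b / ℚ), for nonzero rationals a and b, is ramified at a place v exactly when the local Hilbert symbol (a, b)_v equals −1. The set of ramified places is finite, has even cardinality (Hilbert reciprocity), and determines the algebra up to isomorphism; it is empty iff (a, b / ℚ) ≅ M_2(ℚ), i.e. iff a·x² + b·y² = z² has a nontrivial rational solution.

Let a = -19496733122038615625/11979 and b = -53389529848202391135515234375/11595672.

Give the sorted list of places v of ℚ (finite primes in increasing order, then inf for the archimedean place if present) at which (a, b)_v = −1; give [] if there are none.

(a, b) ≡ (-715, -2618) mod (ℚ^×)²; places V = {2, 3, 5, 7, 11, 13, 17, ∞}.
(a,b)_∞: sgn(-715)=−, sgn(-2618)=−, so -1.
(a,b)_13: α=3, u≡3; β=4, v≡6 (mod 13); (3|13)=+1, (6|13)=-1; sign (−1)^0·+1^4·-1^3 = -1.
(a,b)_7: α=6, u≡5; β=9, v≡1 (mod 7); (5|7)=-1, (1|7)=+1; sign (−1)^0·-1^9·+1^6 = -1.
(a,b)_5: α=5, u≡2; β=8, v≡3 (mod 5); (2|5)=-1, (3|5)=-1; sign (−1)^0·-1^8·-1^5 = -1.
(a,b)_3: α=-2, u≡2; β=-2, v≡1 (mod 3); (2|3)=-1, (1|3)=+1; sign (−1)^0·-1^-2·+1^-2 = +1.
(a,b)_2: α=0, β=-3; u≡5, v≡3 (mod 8); ε(u)ε(v)=0·1, αω(v)=0·1, βω(u)=-3·1; sum ≡ 1  ⇒  -1.
(a,b)_17: α=6, u≡16; β=9, v≡13 (mod 17); (16|17)=+1, (13|17)=+1; sign (−1)^0·+1^9·+1^6 = +1.
(a,b)_11: α=-3, u≡3; β=-5, v≡9 (mod 11); (3|11)=+1, (9|11)=+1; sign (−1)^1·+1^-5·+1^-3 = -1.
(-715, -2618 / ℚ) ramifies at {2, 5, 7, 11, 13, ∞}: a division algebra.

[2, 5, 7, 11, 13, inf]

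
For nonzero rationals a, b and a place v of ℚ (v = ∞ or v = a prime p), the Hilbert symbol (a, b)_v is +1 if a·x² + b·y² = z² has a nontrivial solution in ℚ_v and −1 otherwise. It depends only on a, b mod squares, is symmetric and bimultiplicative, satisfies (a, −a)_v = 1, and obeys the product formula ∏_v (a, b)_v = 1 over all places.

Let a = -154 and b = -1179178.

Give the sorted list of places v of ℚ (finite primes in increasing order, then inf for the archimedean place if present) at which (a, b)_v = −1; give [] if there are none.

[2, 11, 13, inf]

(a, b) ≡ (-154, -1179178) mod (ℚ^×)²; places V = {2, 7, 11, 13, 19, 31, ∞}.
(a,b)_7: α=1, u≡6; β=1, v≡1 (mod 7); (6|7)=-1, (1|7)=+1; sign (−1)^1·-1^1·+1^1 = +1.
(a,b)_13: α=0, u≡2; β=1, v≡8 (mod 13); (2|13)=-1, (8|13)=-1; sign (−1)^0·-1^1·-1^0 = -1.
(a,b)_11: α=1, u≡8; β=1, v≡8 (mod 11); (8|11)=-1, (8|11)=-1; sign (−1)^1·-1^1·-1^1 = -1.
(a,b)_31: α=0, u≡1; β=1, v≡30 (mod 31); (1|31)=+1, (30|31)=-1; sign (−1)^0·+1^1·-1^0 = +1.
(a,b)_19: α=0, u≡17; β=1, v≡11 (mod 19); (17|19)=+1, (11|19)=+1; sign (−1)^0·+1^1·+1^0 = +1.
(a,b)_∞: sgn(-154)=−, sgn(-1179178)=−, so -1.
(a,b)_2: α=1, β=1; u≡3, v≡3 (mod 8); ε(u)ε(v)=1·1, αω(v)=1·1, βω(u)=1·1; sum ≡ 1  ⇒  -1.
|Ram(-154, -1179178)| = 4, even; anisotropic at {2, 11, 13, ∞}.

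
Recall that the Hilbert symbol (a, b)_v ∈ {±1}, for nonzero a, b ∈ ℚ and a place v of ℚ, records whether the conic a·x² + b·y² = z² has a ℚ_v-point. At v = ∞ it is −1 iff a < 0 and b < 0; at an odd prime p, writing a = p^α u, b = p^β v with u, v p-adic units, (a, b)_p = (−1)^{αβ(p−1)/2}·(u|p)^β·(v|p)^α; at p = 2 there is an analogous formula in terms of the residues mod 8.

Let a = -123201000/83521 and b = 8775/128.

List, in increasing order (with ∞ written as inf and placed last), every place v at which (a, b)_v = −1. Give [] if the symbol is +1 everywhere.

[3, 5]

(a, b) ≡ (-10, 78) mod (ℚ^×)²; places V = {2, 3, 5, 13, 17, ∞}.
(a,b)_3: α=6, u≡2; β=3, v≡2 (mod 3); (2|3)=-1, (2|3)=-1; sign (−1)^0·-1^3·-1^6 = -1.
(a,b)_17: α=-4, u≡6; β=0, v≡6 (mod 17); (6|17)=-1, (6|17)=-1; sign (−1)^0·-1^0·-1^-4 = +1.
(a,b)_5: α=3, u≡2; β=2, v≡2 (mod 5); (2|5)=-1, (2|5)=-1; sign (−1)^0·-1^2·-1^3 = -1.
(a,b)_2: α=3, β=-7; u≡3, v≡7 (mod 8); ε(u)ε(v)=1·1, αω(v)=3·0, βω(u)=-7·1; sum ≡ 0  ⇒  +1.
(a,b)_∞: sgn(-10)=−, sgn(78)=+, so +1.
(a,b)_13: α=2, u≡3; β=1, v≡7 (mod 13); (3|13)=+1, (7|13)=-1; sign (−1)^0·+1^1·-1^2 = +1.
|Ram(-10, 78)| = 2, even; anisotropic at {3, 5}.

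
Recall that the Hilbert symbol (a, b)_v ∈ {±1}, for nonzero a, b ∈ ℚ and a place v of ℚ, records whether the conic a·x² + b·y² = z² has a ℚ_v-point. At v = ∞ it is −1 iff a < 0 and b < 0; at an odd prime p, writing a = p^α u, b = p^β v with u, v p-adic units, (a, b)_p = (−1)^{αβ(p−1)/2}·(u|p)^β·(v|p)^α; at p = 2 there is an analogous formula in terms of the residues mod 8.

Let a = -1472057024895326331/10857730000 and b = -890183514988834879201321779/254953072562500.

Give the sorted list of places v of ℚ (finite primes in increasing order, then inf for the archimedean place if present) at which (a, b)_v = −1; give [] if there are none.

(a, b) ≡ (-143, -19) mod (ℚ^×)²; places V = {2, 3, 5, 7, 11, 13, 17, 19, ∞}.
(a,b)_13: α=-1, u≡6; β=-2, v≡7 (mod 13); (6|13)=-1, (7|13)=-1; sign (−1)^0·-1^-2·-1^-1 = -1.
(a,b)_7: α=8, u≡2; β=10, v≡4 (mod 7); (2|7)=+1, (4|7)=+1; sign (−1)^0·+1^10·+1^8 = +1.
(a,b)_3: α=12, u≡1; β=22, v≡2 (mod 3); (1|3)=+1, (2|3)=-1; sign (−1)^0·+1^22·-1^12 = +1.
(a,b)_17: α=-4, u≡12; β=-6, v≡1 (mod 17); (12|17)=-1, (1|17)=+1; sign (−1)^0·-1^-6·+1^-4 = +1.
(a,b)_19: α=2, u≡17; β=3, v≡2 (mod 19); (17|19)=+1, (2|19)=-1; sign (−1)^0·+1^3·-1^2 = +1.
(a,b)_11: α=3, u≡9; β=4, v≡3 (mod 11); (9|11)=+1, (3|11)=+1; sign (−1)^0·+1^4·+1^3 = +1.
(a,b)_5: α=-4, u≡3; β=-6, v≡4 (mod 5); (3|5)=-1, (4|5)=+1; sign (−1)^0·-1^-6·+1^-4 = +1.
(a,b)_∞: sgn(-143)=−, sgn(-19)=−, so -1.
(a,b)_2: α=-4, β=-2; u≡1, v≡5 (mod 8); ε(u)ε(v)=0·0, αω(v)=-4·1, βω(u)=-2·0; sum ≡ 0  ⇒  +1.
|Ram(-143, -19)| = 2, even; anisotropic at {13, ∞}.

[13, inf]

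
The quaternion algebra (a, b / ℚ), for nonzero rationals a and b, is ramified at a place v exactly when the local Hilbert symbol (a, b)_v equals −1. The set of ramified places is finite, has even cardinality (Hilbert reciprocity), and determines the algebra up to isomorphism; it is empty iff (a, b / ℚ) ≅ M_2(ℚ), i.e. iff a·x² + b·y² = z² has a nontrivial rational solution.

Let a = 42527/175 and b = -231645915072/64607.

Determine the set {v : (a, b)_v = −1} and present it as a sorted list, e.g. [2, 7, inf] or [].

(a, b) ≡ (161, -3289) mod (ℚ^×)²; places V = {2, 3, 5, 7, 11, 13, 23, 43, 53, ∞}.
(a,b)_5: α=-2, u≡1; β=0, v≡4 (mod 5); (1|5)=+1, (4|5)=+1; sign (−1)^0·+1^0·+1^-2 = +1.
(a,b)_3: α=0, u≡2; β=4, v≡2 (mod 3); (2|3)=-1, (2|3)=-1; sign (−1)^0·-1^4·-1^0 = +1.
(a,b)_53: α=0, u≡51; β=-2, v≡51 (mod 53); (51|53)=-1, (51|53)=-1; sign (−1)^0·-1^-2·-1^0 = +1.
(a,b)_23: α=1, u≡22; β=-1, v≡1 (mod 23); (22|23)=-1, (1|23)=+1; sign (−1)^1·-1^-1·+1^1 = +1.
(a,b)_43: α=2, u≡22; β=2, v≡5 (mod 43); (22|43)=-1, (5|43)=-1; sign (−1)^0·-1^2·-1^2 = +1.
(a,b)_2: α=0, β=6; u≡1, v≡7 (mod 8); ε(u)ε(v)=0·1, αω(v)=0·0, βω(u)=6·0; sum ≡ 0  ⇒  +1.
(a,b)_13: α=0, u≡5; β=3, v≡6 (mod 13); (5|13)=-1, (6|13)=-1; sign (−1)^0·-1^3·-1^0 = -1.
(a,b)_7: α=-1, u≡4; β=0, v≡4 (mod 7); (4|7)=+1, (4|7)=+1; sign (−1)^0·+1^0·+1^-1 = +1.
(a,b)_11: α=0, u≡10; β=1, v≡5 (mod 11); (10|11)=-1, (5|11)=+1; sign (−1)^0·-1^1·+1^0 = -1.
(a,b)_∞: sgn(161)=+, sgn(-3289)=−, so +1.
Ram(161, -3289) = {11, 13}; no ℚ_11-point on the conic.

[11, 13]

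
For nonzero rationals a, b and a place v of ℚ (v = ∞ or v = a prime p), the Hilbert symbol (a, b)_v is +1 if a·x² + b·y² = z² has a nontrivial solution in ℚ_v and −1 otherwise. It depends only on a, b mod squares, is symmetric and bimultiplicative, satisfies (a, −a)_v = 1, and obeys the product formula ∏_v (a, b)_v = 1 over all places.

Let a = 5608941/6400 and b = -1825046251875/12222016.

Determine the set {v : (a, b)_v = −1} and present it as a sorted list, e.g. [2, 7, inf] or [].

Mod squares: a ≡ 33189, b ≡ -54723. Check v ∈ {∞, 2, 3, 5, 7, 11, 13, 17, 19, 23, 29, 37}.
v=17: a=17^0·(≡10), b=17^1·(≡10) mod 17; (10|17)=-1, (10|17)=-1; (−1)^{0·1·8}·(-1)^1·(-1)^0 = -1.
v=13: a=13^3·(≡11), b=13^0·(≡11) mod 13; (11|13)=-1, (11|13)=-1; (−1)^{3·0·6}·(-1)^0·(-1)^3 = -1.
v=19: a=19^0·(≡10), b=19^-2·(≡11) mod 19; (10|19)=-1, (11|19)=+1; (−1)^{0·-2·9}·(-1)^-2·(+1)^0 = +1.
v=23: a=23^1·(≡15), b=23^-2·(≡21) mod 23; (15|23)=-1, (21|23)=-1; (−1)^{1·-2·11}·(-1)^-2·(-1)^1 = -1.
v=∞: 33189 > 0 and -54723 < 0  ⇒  (a,b)_∞ = +1.
v=37: a=37^1·(≡33), b=37^1·(≡36) mod 37; (33|37)=+1, (36|37)=+1; (−1)^{1·1·18}·(+1)^1·(+1)^1 = +1.
v=3: a=3^1·(≡2), b=3^3·(≡2) mod 3; (2|3)=-1, (2|3)=-1; (−1)^{1·3·1}·(-1)^3·(-1)^1 = -1.
v=29: a=29^0·(≡4), b=29^1·(≡18) mod 29; (4|29)=+1, (18|29)=-1; (−1)^{0·1·14}·(+1)^1·(-1)^0 = +1.
v=2: v_2(a)=-8, v_2(b)=-6; units ≡ 5, 5 (mod 8); ε·ε+αω+βω = 0·0+-8·1+-6·1 ≡ 0  ⇒  (a,b)_2 = +1.
v=11: a=11^0·(≡7), b=11^2·(≡10) mod 11; (7|11)=-1, (10|11)=-1; (−1)^{0·2·5}·(-1)^2·(-1)^0 = +1.
v=5: a=5^-2·(≡1), b=5^4·(≡2) mod 5; (1|5)=+1, (2|5)=-1; (−1)^{-2·4·2}·(+1)^4·(-1)^-2 = +1.
v=7: a=7^0·(≡1), b=7^2·(≡5) mod 7; (1|7)=+1, (5|7)=-1; (−1)^{0·2·3}·(+1)^2·(-1)^0 = +1.
|Ram(33189, -54723)| = 4, even; anisotropic at {3, 13, 17, 23}.

[3, 13, 17, 23]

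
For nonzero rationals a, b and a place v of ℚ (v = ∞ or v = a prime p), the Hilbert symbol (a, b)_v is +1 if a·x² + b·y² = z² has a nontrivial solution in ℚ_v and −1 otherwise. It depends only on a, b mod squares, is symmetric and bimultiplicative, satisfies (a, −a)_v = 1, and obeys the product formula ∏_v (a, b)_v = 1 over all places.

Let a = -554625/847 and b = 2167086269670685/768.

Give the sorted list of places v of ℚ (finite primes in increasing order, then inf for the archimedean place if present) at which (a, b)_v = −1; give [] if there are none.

(a, b) ≡ (-17255, 110055) mod (ℚ^×)²; places V = {2, 3, 5, 7, 11, 17, 23, 29, ∞}.
(a,b)_2: α=0, β=-8; u≡1, v≡7 (mod 8); ε(u)ε(v)=0·1, αω(v)=0·0, βω(u)=-8·0; sum ≡ 0  ⇒  +1.
(a,b)_∞: sgn(-17255)=−, sgn(110055)=+, so +1.
(a,b)_29: α=1, u≡17; β=5, v≡22 (mod 29); (17|29)=-1, (22|29)=+1; sign (−1)^0·-1^5·+1^1 = -1.
(a,b)_5: α=3, u≡4; β=1, v≡4 (mod 5); (4|5)=+1, (4|5)=+1; sign (−1)^0·+1^1·+1^3 = +1.
(a,b)_7: α=-1, u≡3; β=0, v≡4 (mod 7); (3|7)=-1, (4|7)=+1; sign (−1)^0·-1^0·+1^-1 = +1.
(a,b)_11: α=-2, u≡4; β=1, v≡6 (mod 11); (4|11)=+1, (6|11)=-1; sign (−1)^0·+1^1·-1^-2 = +1.
(a,b)_3: α=2, u≡1; β=-1, v≡1 (mod 3); (1|3)=+1, (1|3)=+1; sign (−1)^0·+1^-1·+1^2 = +1.
(a,b)_23: α=0, u≡18; β=1, v≡16 (mod 23); (18|23)=+1, (16|23)=+1; sign (−1)^0·+1^1·+1^0 = +1.
(a,b)_17: α=1, u≡12; β=4, v≡7 (mod 17); (12|17)=-1, (7|17)=-1; sign (−1)^0·-1^4·-1^1 = -1.
(-17255, 110055 / ℚ) ramifies at {17, 29}: a division algebra.

[17, 29]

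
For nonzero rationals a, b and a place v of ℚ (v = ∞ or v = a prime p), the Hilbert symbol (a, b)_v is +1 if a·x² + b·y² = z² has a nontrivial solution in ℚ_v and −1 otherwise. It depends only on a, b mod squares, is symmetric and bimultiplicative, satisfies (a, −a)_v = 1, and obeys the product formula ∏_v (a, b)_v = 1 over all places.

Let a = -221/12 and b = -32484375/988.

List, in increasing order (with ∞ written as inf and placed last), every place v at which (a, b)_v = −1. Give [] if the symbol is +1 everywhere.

(a, b) ≡ (-663, -57057) mod (ℚ^×)²; places V = {2, 3, 5, 7, 11, 13, 17, 19, ∞}.
(a,b)_3: α=-1, u≡1; β=3, v≡1 (mod 3); (1|3)=+1, (1|3)=+1; sign (−1)^1·+1^3·+1^-1 = -1.
(a,b)_19: α=0, u≡18; β=-1, v≡15 (mod 19); (18|19)=-1, (15|19)=-1; sign (−1)^0·-1^-1·-1^0 = -1.
(a,b)_5: α=0, u≡2; β=6, v≡2 (mod 5); (2|5)=-1, (2|5)=-1; sign (−1)^0·-1^6·-1^0 = +1.
(a,b)_∞: sgn(-663)=−, sgn(-57057)=−, so -1.
(a,b)_11: α=0, u≡10; β=1, v≡5 (mod 11); (10|11)=-1, (5|11)=+1; sign (−1)^0·-1^1·+1^0 = -1.
(a,b)_17: α=1, u≡6; β=0, v≡12 (mod 17); (6|17)=-1, (12|17)=-1; sign (−1)^0·-1^0·-1^1 = -1.
(a,b)_7: α=0, u≡2; β=1, v≡4 (mod 7); (2|7)=+1, (4|7)=+1; sign (−1)^0·+1^1·+1^0 = +1.
(a,b)_2: α=-2, β=-2; u≡1, v≡7 (mod 8); ε(u)ε(v)=0·1, αω(v)=-2·0, βω(u)=-2·0; sum ≡ 0  ⇒  +1.
(a,b)_13: α=1, u≡4; β=-1, v≡7 (mod 13); (4|13)=+1, (7|13)=-1; sign (−1)^0·+1^-1·-1^1 = -1.
|Ram(-663, -57057)| = 6, even; anisotropic at {3, 11, 13, 17, 19, ∞}.

[3, 11, 13, 17, 19, inf]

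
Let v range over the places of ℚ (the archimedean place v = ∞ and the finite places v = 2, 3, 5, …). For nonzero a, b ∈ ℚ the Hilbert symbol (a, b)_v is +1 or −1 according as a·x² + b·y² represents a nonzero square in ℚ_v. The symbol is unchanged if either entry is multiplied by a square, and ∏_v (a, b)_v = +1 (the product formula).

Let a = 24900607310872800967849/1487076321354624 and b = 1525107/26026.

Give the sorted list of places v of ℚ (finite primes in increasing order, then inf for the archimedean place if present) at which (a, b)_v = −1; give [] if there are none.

Mod squares: a ≡ 14, b ≡ 462. Check v ∈ {∞, 2, 3, 7, 11, 13, 17, 19, 23, 31}.
v=23: a=23^4·(≡7), b=23^2·(≡13) mod 23; (7|23)=-1, (13|23)=+1; (−1)^{4·2·11}·(-1)^2·(+1)^4 = +1.
v=∞: 14 > 0 and 462 > 0  ⇒  (a,b)_∞ = +1.
v=17: a=17^2·(≡12), b=17^0·(≡14) mod 17; (12|17)=-1, (14|17)=-1; (−1)^{2·0·8}·(-1)^0·(-1)^2 = +1.
v=3: a=3^-4·(≡2), b=3^1·(≡1) mod 3; (2|3)=-1, (1|3)=+1; (−1)^{-4·1·1}·(-1)^1·(+1)^-4 = -1.
v=13: a=13^-4·(≡12), b=13^-2·(≡7) mod 13; (12|13)=+1, (7|13)=-1; (−1)^{-4·-2·6}·(+1)^-2·(-1)^-4 = +1.
v=2: v_2(a)=-7, v_2(b)=-1; units ≡ 7, 7 (mod 8); ε·ε+αω+βω = 1·1+-7·0+-1·0 ≡ 1  ⇒  (a,b)_2 = -1.
v=7: a=7^-3·(≡1), b=7^-1·(≡3) mod 7; (1|7)=+1, (3|7)=-1; (−1)^{-3·-1·3}·(+1)^-1·(-1)^-3 = +1.
v=11: a=11^-4·(≡3), b=11^-1·(≡1) mod 11; (3|11)=+1, (1|11)=+1; (−1)^{-4·-1·5}·(+1)^-1·(+1)^-4 = +1.
v=31: a=31^8·(≡20), b=31^2·(≡4) mod 31; (20|31)=+1, (4|31)=+1; (−1)^{8·2·15}·(+1)^2·(+1)^8 = +1.
v=19: a=19^2·(≡8), b=19^0·(≡1) mod 19; (8|19)=-1, (1|19)=+1; (−1)^{2·0·9}·(-1)^0·(+1)^2 = +1.
(14, 462 / ℚ) ramifies at {2, 3}: a division algebra.

[2, 3]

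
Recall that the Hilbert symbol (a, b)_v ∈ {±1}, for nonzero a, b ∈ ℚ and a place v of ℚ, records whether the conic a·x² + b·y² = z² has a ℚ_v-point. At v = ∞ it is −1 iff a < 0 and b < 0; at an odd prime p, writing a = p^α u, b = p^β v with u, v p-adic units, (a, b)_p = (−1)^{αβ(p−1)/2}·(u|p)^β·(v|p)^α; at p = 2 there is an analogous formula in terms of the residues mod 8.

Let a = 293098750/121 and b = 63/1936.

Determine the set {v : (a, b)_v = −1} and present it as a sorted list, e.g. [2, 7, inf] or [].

[2, 7, 41, 43]

Mod squares: a ≡ 468958, b ≡ 7. Check v ∈ {∞, 2, 3, 5, 7, 11, 19, 41, 43}.
v=3: a=3^0·(≡1), b=3^2·(≡1) mod 3; (1|3)=+1, (1|3)=+1; (−1)^{0·2·1}·(+1)^2·(+1)^0 = +1.
v=19: a=19^1·(≡16), b=19^0·(≡16) mod 19; (16|19)=+1, (16|19)=+1; (−1)^{1·0·9}·(+1)^0·(+1)^1 = +1.
v=11: a=11^-2·(≡10), b=11^-2·(≡6) mod 11; (10|11)=-1, (6|11)=-1; (−1)^{-2·-2·5}·(-1)^-2·(-1)^-2 = +1.
v=41: a=41^1·(≡5), b=41^0·(≡7) mod 41; (5|41)=+1, (7|41)=-1; (−1)^{1·0·20}·(+1)^0·(-1)^1 = -1.
v=7: a=7^1·(≡4), b=7^1·(≡4) mod 7; (4|7)=+1, (4|7)=+1; (−1)^{1·1·3}·(+1)^1·(+1)^1 = -1.
v=43: a=43^1·(≡3), b=43^0·(≡20) mod 43; (3|43)=-1, (20|43)=-1; (−1)^{1·0·21}·(-1)^0·(-1)^1 = -1.
v=∞: 468958 > 0 and 7 > 0  ⇒  (a,b)_∞ = +1.
v=2: v_2(a)=1, v_2(b)=-4; units ≡ 7, 7 (mod 8); ε·ε+αω+βω = 1·1+1·0+-4·0 ≡ 1  ⇒  (a,b)_2 = -1.
v=5: a=5^4·(≡3), b=5^0·(≡3) mod 5; (3|5)=-1, (3|5)=-1; (−1)^{4·0·2}·(-1)^0·(-1)^4 = +1.
|Ram(468958, 7)| = 4, even; anisotropic at {2, 7, 41, 43}.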